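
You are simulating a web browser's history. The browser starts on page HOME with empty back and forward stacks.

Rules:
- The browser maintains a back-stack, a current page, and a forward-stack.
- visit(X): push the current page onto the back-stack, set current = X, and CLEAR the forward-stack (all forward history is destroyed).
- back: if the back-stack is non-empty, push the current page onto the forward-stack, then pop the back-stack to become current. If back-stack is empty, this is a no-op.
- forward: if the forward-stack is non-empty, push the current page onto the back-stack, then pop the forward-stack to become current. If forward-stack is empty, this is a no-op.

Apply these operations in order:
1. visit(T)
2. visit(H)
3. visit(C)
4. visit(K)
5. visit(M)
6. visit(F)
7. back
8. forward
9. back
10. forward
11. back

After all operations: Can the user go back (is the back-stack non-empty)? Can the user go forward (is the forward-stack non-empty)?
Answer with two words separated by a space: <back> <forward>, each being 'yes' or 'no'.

After 1 (visit(T)): cur=T back=1 fwd=0
After 2 (visit(H)): cur=H back=2 fwd=0
After 3 (visit(C)): cur=C back=3 fwd=0
After 4 (visit(K)): cur=K back=4 fwd=0
After 5 (visit(M)): cur=M back=5 fwd=0
After 6 (visit(F)): cur=F back=6 fwd=0
After 7 (back): cur=M back=5 fwd=1
After 8 (forward): cur=F back=6 fwd=0
After 9 (back): cur=M back=5 fwd=1
After 10 (forward): cur=F back=6 fwd=0
After 11 (back): cur=M back=5 fwd=1

Answer: yes yes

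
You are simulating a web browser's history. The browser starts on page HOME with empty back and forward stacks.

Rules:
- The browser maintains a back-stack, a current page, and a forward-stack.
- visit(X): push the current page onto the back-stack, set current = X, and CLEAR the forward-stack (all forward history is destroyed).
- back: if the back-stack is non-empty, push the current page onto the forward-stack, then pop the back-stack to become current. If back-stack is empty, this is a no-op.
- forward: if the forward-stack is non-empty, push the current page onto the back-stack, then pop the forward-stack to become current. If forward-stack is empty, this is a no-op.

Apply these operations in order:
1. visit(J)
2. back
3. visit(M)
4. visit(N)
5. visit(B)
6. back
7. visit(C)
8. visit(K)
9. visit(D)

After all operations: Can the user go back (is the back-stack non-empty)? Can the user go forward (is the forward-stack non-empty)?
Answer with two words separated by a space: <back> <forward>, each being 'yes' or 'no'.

Answer: yes no

Derivation:
After 1 (visit(J)): cur=J back=1 fwd=0
After 2 (back): cur=HOME back=0 fwd=1
After 3 (visit(M)): cur=M back=1 fwd=0
After 4 (visit(N)): cur=N back=2 fwd=0
After 5 (visit(B)): cur=B back=3 fwd=0
After 6 (back): cur=N back=2 fwd=1
After 7 (visit(C)): cur=C back=3 fwd=0
After 8 (visit(K)): cur=K back=4 fwd=0
After 9 (visit(D)): cur=D back=5 fwd=0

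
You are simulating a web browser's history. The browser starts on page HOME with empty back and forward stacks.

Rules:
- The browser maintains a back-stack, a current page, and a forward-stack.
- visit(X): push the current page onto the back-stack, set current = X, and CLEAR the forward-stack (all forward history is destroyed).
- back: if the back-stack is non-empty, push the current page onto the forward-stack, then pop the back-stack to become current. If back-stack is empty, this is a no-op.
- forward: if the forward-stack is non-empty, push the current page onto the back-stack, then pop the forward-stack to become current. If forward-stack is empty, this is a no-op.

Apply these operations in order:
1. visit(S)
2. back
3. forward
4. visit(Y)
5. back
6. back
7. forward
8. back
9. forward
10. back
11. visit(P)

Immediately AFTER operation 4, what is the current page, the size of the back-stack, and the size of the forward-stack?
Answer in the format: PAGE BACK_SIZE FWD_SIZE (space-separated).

After 1 (visit(S)): cur=S back=1 fwd=0
After 2 (back): cur=HOME back=0 fwd=1
After 3 (forward): cur=S back=1 fwd=0
After 4 (visit(Y)): cur=Y back=2 fwd=0

Y 2 0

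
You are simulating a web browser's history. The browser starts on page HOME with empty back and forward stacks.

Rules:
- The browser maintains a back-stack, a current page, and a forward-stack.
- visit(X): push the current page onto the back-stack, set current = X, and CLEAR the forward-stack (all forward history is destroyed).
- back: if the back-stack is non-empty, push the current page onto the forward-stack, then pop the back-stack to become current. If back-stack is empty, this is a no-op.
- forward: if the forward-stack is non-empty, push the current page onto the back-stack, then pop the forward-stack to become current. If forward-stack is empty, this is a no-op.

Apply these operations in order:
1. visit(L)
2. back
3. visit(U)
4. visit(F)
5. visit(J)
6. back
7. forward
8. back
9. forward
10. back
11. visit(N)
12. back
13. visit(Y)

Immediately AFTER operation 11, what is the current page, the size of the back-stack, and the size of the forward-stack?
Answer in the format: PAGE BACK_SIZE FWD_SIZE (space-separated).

After 1 (visit(L)): cur=L back=1 fwd=0
After 2 (back): cur=HOME back=0 fwd=1
After 3 (visit(U)): cur=U back=1 fwd=0
After 4 (visit(F)): cur=F back=2 fwd=0
After 5 (visit(J)): cur=J back=3 fwd=0
After 6 (back): cur=F back=2 fwd=1
After 7 (forward): cur=J back=3 fwd=0
After 8 (back): cur=F back=2 fwd=1
After 9 (forward): cur=J back=3 fwd=0
After 10 (back): cur=F back=2 fwd=1
After 11 (visit(N)): cur=N back=3 fwd=0

N 3 0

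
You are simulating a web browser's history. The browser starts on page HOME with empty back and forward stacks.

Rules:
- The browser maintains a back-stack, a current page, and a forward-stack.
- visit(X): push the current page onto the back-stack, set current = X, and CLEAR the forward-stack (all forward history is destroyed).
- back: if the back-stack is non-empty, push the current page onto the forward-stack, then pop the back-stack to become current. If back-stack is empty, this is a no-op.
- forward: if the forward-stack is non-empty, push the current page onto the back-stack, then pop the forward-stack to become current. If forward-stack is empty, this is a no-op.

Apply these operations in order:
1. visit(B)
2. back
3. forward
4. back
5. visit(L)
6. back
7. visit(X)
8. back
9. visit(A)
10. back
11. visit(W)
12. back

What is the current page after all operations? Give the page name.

After 1 (visit(B)): cur=B back=1 fwd=0
After 2 (back): cur=HOME back=0 fwd=1
After 3 (forward): cur=B back=1 fwd=0
After 4 (back): cur=HOME back=0 fwd=1
After 5 (visit(L)): cur=L back=1 fwd=0
After 6 (back): cur=HOME back=0 fwd=1
After 7 (visit(X)): cur=X back=1 fwd=0
After 8 (back): cur=HOME back=0 fwd=1
After 9 (visit(A)): cur=A back=1 fwd=0
After 10 (back): cur=HOME back=0 fwd=1
After 11 (visit(W)): cur=W back=1 fwd=0
After 12 (back): cur=HOME back=0 fwd=1

Answer: HOME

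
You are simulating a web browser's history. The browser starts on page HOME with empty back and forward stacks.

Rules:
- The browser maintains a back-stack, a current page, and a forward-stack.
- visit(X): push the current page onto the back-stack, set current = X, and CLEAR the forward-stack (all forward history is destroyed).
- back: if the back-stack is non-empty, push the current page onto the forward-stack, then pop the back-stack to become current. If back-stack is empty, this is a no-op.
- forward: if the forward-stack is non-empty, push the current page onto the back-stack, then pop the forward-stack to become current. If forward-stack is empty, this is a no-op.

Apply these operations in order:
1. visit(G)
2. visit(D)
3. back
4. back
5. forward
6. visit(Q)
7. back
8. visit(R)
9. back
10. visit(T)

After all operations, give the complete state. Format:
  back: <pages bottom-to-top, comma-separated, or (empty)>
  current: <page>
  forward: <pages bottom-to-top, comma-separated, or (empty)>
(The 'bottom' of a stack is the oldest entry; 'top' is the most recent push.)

Answer: back: HOME,G
current: T
forward: (empty)

Derivation:
After 1 (visit(G)): cur=G back=1 fwd=0
After 2 (visit(D)): cur=D back=2 fwd=0
After 3 (back): cur=G back=1 fwd=1
After 4 (back): cur=HOME back=0 fwd=2
After 5 (forward): cur=G back=1 fwd=1
After 6 (visit(Q)): cur=Q back=2 fwd=0
After 7 (back): cur=G back=1 fwd=1
After 8 (visit(R)): cur=R back=2 fwd=0
After 9 (back): cur=G back=1 fwd=1
After 10 (visit(T)): cur=T back=2 fwd=0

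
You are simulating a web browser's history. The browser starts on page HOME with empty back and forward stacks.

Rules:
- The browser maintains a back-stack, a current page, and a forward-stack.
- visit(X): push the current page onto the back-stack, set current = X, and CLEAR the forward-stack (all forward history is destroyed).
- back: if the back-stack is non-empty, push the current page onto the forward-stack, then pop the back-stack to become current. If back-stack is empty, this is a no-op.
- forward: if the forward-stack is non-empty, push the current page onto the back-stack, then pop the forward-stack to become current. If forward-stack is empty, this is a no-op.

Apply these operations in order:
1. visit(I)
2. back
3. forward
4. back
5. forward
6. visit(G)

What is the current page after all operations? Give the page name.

Answer: G

Derivation:
After 1 (visit(I)): cur=I back=1 fwd=0
After 2 (back): cur=HOME back=0 fwd=1
After 3 (forward): cur=I back=1 fwd=0
After 4 (back): cur=HOME back=0 fwd=1
After 5 (forward): cur=I back=1 fwd=0
After 6 (visit(G)): cur=G back=2 fwd=0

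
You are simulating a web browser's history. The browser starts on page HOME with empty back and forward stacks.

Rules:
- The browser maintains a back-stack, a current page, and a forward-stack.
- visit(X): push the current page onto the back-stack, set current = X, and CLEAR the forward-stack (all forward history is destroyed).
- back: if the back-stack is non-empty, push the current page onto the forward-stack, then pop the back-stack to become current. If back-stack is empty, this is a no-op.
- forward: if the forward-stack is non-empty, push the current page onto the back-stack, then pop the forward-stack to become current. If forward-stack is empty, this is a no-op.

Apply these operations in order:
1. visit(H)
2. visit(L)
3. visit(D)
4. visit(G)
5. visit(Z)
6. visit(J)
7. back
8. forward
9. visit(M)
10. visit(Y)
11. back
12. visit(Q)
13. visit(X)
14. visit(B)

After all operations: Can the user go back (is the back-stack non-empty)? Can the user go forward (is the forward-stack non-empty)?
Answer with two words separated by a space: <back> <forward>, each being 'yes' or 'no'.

After 1 (visit(H)): cur=H back=1 fwd=0
After 2 (visit(L)): cur=L back=2 fwd=0
After 3 (visit(D)): cur=D back=3 fwd=0
After 4 (visit(G)): cur=G back=4 fwd=0
After 5 (visit(Z)): cur=Z back=5 fwd=0
After 6 (visit(J)): cur=J back=6 fwd=0
After 7 (back): cur=Z back=5 fwd=1
After 8 (forward): cur=J back=6 fwd=0
After 9 (visit(M)): cur=M back=7 fwd=0
After 10 (visit(Y)): cur=Y back=8 fwd=0
After 11 (back): cur=M back=7 fwd=1
After 12 (visit(Q)): cur=Q back=8 fwd=0
After 13 (visit(X)): cur=X back=9 fwd=0
After 14 (visit(B)): cur=B back=10 fwd=0

Answer: yes no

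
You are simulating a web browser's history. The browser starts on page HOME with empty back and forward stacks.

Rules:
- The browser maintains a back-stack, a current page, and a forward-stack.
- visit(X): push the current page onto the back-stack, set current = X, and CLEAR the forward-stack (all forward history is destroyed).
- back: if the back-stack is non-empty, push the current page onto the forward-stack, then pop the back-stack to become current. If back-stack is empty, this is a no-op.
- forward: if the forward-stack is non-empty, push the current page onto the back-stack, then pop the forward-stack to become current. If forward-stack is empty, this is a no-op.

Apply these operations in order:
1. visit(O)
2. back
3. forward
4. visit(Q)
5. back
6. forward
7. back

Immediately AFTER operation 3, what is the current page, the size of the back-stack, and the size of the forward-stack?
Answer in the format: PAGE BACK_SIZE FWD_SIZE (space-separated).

After 1 (visit(O)): cur=O back=1 fwd=0
After 2 (back): cur=HOME back=0 fwd=1
After 3 (forward): cur=O back=1 fwd=0

O 1 0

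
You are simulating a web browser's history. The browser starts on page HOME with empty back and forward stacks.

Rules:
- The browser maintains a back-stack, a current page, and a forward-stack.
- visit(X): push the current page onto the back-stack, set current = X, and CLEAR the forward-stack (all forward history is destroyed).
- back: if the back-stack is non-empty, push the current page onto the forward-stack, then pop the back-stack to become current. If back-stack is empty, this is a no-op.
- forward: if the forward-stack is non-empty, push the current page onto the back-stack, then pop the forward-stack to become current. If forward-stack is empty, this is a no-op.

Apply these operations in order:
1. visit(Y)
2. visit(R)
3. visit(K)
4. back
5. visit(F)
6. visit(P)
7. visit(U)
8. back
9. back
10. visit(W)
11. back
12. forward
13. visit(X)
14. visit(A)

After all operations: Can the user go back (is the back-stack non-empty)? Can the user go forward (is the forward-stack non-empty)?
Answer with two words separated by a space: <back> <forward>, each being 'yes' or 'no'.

Answer: yes no

Derivation:
After 1 (visit(Y)): cur=Y back=1 fwd=0
After 2 (visit(R)): cur=R back=2 fwd=0
After 3 (visit(K)): cur=K back=3 fwd=0
After 4 (back): cur=R back=2 fwd=1
After 5 (visit(F)): cur=F back=3 fwd=0
After 6 (visit(P)): cur=P back=4 fwd=0
After 7 (visit(U)): cur=U back=5 fwd=0
After 8 (back): cur=P back=4 fwd=1
After 9 (back): cur=F back=3 fwd=2
After 10 (visit(W)): cur=W back=4 fwd=0
After 11 (back): cur=F back=3 fwd=1
After 12 (forward): cur=W back=4 fwd=0
After 13 (visit(X)): cur=X back=5 fwd=0
After 14 (visit(A)): cur=A back=6 fwd=0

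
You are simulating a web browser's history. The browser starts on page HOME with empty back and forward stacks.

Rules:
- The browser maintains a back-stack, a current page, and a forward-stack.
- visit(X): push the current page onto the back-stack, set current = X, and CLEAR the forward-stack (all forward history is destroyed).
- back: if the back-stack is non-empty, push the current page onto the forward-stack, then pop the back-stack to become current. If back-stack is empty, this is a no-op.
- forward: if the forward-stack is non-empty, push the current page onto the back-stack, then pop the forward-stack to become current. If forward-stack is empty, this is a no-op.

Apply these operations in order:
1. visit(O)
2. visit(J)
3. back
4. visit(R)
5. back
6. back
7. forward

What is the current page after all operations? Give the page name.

Answer: O

Derivation:
After 1 (visit(O)): cur=O back=1 fwd=0
After 2 (visit(J)): cur=J back=2 fwd=0
After 3 (back): cur=O back=1 fwd=1
After 4 (visit(R)): cur=R back=2 fwd=0
After 5 (back): cur=O back=1 fwd=1
After 6 (back): cur=HOME back=0 fwd=2
After 7 (forward): cur=O back=1 fwd=1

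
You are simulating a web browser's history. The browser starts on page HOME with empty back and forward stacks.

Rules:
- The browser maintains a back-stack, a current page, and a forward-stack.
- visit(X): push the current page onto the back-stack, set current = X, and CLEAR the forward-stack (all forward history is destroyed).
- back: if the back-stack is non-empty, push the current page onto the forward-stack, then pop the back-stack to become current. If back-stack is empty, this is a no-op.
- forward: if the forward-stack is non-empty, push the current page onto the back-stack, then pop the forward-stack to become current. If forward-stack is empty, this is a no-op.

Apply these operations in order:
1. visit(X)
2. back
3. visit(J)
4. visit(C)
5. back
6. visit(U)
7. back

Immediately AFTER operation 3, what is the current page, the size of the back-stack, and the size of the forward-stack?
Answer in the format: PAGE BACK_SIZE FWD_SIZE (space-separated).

After 1 (visit(X)): cur=X back=1 fwd=0
After 2 (back): cur=HOME back=0 fwd=1
After 3 (visit(J)): cur=J back=1 fwd=0

J 1 0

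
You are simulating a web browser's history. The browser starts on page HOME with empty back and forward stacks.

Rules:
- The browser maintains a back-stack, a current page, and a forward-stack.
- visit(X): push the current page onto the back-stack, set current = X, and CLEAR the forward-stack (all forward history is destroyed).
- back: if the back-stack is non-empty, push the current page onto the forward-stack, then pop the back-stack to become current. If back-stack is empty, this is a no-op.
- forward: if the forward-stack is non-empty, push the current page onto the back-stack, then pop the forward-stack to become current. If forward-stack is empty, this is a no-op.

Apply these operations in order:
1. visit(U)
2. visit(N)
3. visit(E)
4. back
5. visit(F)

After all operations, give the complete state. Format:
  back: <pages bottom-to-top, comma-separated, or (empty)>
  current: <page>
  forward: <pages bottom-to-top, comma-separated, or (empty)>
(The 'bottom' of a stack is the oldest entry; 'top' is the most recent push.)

Answer: back: HOME,U,N
current: F
forward: (empty)

Derivation:
After 1 (visit(U)): cur=U back=1 fwd=0
After 2 (visit(N)): cur=N back=2 fwd=0
After 3 (visit(E)): cur=E back=3 fwd=0
After 4 (back): cur=N back=2 fwd=1
After 5 (visit(F)): cur=F back=3 fwd=0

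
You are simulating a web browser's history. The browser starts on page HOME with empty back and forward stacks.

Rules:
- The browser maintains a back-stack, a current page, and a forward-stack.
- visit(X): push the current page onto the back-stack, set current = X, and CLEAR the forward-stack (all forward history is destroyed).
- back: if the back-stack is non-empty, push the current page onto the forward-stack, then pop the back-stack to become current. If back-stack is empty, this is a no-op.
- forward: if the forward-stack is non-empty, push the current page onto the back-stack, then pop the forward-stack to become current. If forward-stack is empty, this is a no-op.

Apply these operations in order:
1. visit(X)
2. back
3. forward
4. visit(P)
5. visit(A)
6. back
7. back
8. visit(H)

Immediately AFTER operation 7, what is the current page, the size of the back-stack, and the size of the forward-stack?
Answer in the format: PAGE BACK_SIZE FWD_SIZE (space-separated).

After 1 (visit(X)): cur=X back=1 fwd=0
After 2 (back): cur=HOME back=0 fwd=1
After 3 (forward): cur=X back=1 fwd=0
After 4 (visit(P)): cur=P back=2 fwd=0
After 5 (visit(A)): cur=A back=3 fwd=0
After 6 (back): cur=P back=2 fwd=1
After 7 (back): cur=X back=1 fwd=2

X 1 2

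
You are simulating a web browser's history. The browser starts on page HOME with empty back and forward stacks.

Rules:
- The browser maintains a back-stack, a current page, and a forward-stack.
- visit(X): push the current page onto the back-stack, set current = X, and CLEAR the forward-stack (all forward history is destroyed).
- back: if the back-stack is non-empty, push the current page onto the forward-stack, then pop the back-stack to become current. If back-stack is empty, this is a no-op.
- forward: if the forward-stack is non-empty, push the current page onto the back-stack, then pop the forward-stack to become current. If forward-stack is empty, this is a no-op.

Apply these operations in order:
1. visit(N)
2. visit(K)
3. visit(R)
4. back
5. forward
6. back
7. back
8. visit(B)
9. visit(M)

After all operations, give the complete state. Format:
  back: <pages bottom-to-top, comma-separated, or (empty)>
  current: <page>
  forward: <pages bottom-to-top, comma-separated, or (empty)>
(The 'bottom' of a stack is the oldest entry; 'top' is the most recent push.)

After 1 (visit(N)): cur=N back=1 fwd=0
After 2 (visit(K)): cur=K back=2 fwd=0
After 3 (visit(R)): cur=R back=3 fwd=0
After 4 (back): cur=K back=2 fwd=1
After 5 (forward): cur=R back=3 fwd=0
After 6 (back): cur=K back=2 fwd=1
After 7 (back): cur=N back=1 fwd=2
After 8 (visit(B)): cur=B back=2 fwd=0
After 9 (visit(M)): cur=M back=3 fwd=0

Answer: back: HOME,N,B
current: M
forward: (empty)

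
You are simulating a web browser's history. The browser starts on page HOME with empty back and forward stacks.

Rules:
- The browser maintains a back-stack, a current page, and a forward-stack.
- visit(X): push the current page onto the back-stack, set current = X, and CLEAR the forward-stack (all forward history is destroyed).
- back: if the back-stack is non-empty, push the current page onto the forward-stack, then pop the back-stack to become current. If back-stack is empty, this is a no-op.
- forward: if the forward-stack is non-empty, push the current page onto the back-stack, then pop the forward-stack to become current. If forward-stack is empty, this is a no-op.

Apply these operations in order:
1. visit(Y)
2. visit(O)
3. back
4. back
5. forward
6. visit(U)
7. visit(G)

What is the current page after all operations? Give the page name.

After 1 (visit(Y)): cur=Y back=1 fwd=0
After 2 (visit(O)): cur=O back=2 fwd=0
After 3 (back): cur=Y back=1 fwd=1
After 4 (back): cur=HOME back=0 fwd=2
After 5 (forward): cur=Y back=1 fwd=1
After 6 (visit(U)): cur=U back=2 fwd=0
After 7 (visit(G)): cur=G back=3 fwd=0

Answer: G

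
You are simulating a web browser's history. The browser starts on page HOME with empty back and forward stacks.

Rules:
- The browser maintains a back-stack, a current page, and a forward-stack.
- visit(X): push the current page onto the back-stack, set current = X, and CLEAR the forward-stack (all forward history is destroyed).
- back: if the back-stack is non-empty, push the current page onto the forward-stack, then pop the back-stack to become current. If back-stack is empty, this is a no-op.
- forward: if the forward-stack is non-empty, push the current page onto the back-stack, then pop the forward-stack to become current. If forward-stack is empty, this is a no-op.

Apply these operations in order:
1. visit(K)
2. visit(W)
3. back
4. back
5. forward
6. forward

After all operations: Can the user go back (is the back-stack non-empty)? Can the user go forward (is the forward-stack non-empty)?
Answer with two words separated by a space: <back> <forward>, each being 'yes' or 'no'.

Answer: yes no

Derivation:
After 1 (visit(K)): cur=K back=1 fwd=0
After 2 (visit(W)): cur=W back=2 fwd=0
After 3 (back): cur=K back=1 fwd=1
After 4 (back): cur=HOME back=0 fwd=2
After 5 (forward): cur=K back=1 fwd=1
After 6 (forward): cur=W back=2 fwd=0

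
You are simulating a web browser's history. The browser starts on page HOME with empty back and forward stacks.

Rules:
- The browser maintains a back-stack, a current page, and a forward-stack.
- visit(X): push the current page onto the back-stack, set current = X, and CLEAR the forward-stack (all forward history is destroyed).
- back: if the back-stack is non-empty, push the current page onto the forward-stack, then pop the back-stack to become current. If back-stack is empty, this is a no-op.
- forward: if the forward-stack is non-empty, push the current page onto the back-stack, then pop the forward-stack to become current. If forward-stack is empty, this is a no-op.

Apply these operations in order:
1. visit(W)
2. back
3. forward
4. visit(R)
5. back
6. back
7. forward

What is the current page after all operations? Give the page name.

After 1 (visit(W)): cur=W back=1 fwd=0
After 2 (back): cur=HOME back=0 fwd=1
After 3 (forward): cur=W back=1 fwd=0
After 4 (visit(R)): cur=R back=2 fwd=0
After 5 (back): cur=W back=1 fwd=1
After 6 (back): cur=HOME back=0 fwd=2
After 7 (forward): cur=W back=1 fwd=1

Answer: W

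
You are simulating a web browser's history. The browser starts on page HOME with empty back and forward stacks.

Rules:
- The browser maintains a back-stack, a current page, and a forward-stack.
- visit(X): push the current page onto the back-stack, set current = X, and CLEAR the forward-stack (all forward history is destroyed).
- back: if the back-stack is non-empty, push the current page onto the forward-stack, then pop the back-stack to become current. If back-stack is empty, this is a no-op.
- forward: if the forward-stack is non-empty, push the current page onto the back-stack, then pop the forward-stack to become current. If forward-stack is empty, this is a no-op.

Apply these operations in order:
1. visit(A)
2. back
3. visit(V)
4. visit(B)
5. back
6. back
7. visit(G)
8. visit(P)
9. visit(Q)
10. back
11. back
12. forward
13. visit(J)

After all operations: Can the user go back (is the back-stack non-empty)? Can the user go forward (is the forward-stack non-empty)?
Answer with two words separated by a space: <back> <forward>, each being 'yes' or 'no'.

After 1 (visit(A)): cur=A back=1 fwd=0
After 2 (back): cur=HOME back=0 fwd=1
After 3 (visit(V)): cur=V back=1 fwd=0
After 4 (visit(B)): cur=B back=2 fwd=0
After 5 (back): cur=V back=1 fwd=1
After 6 (back): cur=HOME back=0 fwd=2
After 7 (visit(G)): cur=G back=1 fwd=0
After 8 (visit(P)): cur=P back=2 fwd=0
After 9 (visit(Q)): cur=Q back=3 fwd=0
After 10 (back): cur=P back=2 fwd=1
After 11 (back): cur=G back=1 fwd=2
After 12 (forward): cur=P back=2 fwd=1
After 13 (visit(J)): cur=J back=3 fwd=0

Answer: yes no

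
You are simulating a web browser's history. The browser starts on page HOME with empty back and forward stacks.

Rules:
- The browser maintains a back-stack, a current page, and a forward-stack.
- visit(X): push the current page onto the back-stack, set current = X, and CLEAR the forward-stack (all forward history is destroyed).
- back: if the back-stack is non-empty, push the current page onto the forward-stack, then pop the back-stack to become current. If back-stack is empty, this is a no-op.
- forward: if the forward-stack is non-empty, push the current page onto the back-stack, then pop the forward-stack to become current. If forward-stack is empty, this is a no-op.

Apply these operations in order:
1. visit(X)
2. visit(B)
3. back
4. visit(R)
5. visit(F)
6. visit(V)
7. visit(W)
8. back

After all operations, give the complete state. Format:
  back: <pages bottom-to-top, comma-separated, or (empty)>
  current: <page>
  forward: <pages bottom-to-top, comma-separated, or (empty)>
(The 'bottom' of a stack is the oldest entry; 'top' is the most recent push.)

After 1 (visit(X)): cur=X back=1 fwd=0
After 2 (visit(B)): cur=B back=2 fwd=0
After 3 (back): cur=X back=1 fwd=1
After 4 (visit(R)): cur=R back=2 fwd=0
After 5 (visit(F)): cur=F back=3 fwd=0
After 6 (visit(V)): cur=V back=4 fwd=0
After 7 (visit(W)): cur=W back=5 fwd=0
After 8 (back): cur=V back=4 fwd=1

Answer: back: HOME,X,R,F
current: V
forward: W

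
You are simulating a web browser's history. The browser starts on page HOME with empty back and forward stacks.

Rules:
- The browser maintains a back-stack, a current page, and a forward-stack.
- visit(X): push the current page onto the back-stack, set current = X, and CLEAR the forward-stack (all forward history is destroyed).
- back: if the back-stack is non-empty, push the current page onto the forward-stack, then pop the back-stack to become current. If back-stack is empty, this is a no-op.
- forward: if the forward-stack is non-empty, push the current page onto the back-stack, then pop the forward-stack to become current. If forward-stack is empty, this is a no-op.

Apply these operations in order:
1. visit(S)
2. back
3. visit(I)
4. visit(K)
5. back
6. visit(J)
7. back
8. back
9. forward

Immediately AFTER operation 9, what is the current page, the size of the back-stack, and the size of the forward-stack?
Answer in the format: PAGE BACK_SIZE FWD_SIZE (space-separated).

After 1 (visit(S)): cur=S back=1 fwd=0
After 2 (back): cur=HOME back=0 fwd=1
After 3 (visit(I)): cur=I back=1 fwd=0
After 4 (visit(K)): cur=K back=2 fwd=0
After 5 (back): cur=I back=1 fwd=1
After 6 (visit(J)): cur=J back=2 fwd=0
After 7 (back): cur=I back=1 fwd=1
After 8 (back): cur=HOME back=0 fwd=2
After 9 (forward): cur=I back=1 fwd=1

I 1 1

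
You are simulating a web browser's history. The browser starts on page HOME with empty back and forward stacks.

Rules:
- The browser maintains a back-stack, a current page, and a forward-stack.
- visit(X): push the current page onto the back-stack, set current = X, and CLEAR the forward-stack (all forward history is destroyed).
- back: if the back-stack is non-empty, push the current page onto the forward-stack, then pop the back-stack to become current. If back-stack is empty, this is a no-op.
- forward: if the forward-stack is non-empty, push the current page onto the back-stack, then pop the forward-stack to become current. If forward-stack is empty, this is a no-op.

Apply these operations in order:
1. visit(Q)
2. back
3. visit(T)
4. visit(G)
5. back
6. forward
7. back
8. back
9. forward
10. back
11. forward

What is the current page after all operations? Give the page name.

After 1 (visit(Q)): cur=Q back=1 fwd=0
After 2 (back): cur=HOME back=0 fwd=1
After 3 (visit(T)): cur=T back=1 fwd=0
After 4 (visit(G)): cur=G back=2 fwd=0
After 5 (back): cur=T back=1 fwd=1
After 6 (forward): cur=G back=2 fwd=0
After 7 (back): cur=T back=1 fwd=1
After 8 (back): cur=HOME back=0 fwd=2
After 9 (forward): cur=T back=1 fwd=1
After 10 (back): cur=HOME back=0 fwd=2
After 11 (forward): cur=T back=1 fwd=1

Answer: T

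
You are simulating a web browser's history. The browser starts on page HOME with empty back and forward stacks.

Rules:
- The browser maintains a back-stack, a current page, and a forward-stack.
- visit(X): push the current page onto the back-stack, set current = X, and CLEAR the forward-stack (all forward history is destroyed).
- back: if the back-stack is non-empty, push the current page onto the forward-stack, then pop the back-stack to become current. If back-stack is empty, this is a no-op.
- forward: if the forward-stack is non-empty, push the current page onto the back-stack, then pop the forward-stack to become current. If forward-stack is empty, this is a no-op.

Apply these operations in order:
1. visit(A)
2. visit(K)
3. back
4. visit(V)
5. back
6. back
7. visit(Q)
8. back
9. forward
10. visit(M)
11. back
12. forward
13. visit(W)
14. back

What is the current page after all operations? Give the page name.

After 1 (visit(A)): cur=A back=1 fwd=0
After 2 (visit(K)): cur=K back=2 fwd=0
After 3 (back): cur=A back=1 fwd=1
After 4 (visit(V)): cur=V back=2 fwd=0
After 5 (back): cur=A back=1 fwd=1
After 6 (back): cur=HOME back=0 fwd=2
After 7 (visit(Q)): cur=Q back=1 fwd=0
After 8 (back): cur=HOME back=0 fwd=1
After 9 (forward): cur=Q back=1 fwd=0
After 10 (visit(M)): cur=M back=2 fwd=0
After 11 (back): cur=Q back=1 fwd=1
After 12 (forward): cur=M back=2 fwd=0
After 13 (visit(W)): cur=W back=3 fwd=0
After 14 (back): cur=M back=2 fwd=1

Answer: M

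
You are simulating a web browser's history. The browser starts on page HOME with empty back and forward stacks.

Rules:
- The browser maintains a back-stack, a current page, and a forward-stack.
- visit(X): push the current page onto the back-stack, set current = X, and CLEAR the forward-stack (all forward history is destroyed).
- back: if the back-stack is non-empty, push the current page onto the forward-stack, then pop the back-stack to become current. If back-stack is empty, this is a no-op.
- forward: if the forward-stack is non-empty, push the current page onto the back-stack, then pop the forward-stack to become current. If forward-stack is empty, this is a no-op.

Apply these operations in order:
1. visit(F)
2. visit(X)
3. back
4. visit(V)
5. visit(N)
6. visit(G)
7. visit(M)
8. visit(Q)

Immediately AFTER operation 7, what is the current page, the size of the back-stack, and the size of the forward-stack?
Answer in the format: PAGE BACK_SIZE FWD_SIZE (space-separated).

After 1 (visit(F)): cur=F back=1 fwd=0
After 2 (visit(X)): cur=X back=2 fwd=0
After 3 (back): cur=F back=1 fwd=1
After 4 (visit(V)): cur=V back=2 fwd=0
After 5 (visit(N)): cur=N back=3 fwd=0
After 6 (visit(G)): cur=G back=4 fwd=0
After 7 (visit(M)): cur=M back=5 fwd=0

M 5 0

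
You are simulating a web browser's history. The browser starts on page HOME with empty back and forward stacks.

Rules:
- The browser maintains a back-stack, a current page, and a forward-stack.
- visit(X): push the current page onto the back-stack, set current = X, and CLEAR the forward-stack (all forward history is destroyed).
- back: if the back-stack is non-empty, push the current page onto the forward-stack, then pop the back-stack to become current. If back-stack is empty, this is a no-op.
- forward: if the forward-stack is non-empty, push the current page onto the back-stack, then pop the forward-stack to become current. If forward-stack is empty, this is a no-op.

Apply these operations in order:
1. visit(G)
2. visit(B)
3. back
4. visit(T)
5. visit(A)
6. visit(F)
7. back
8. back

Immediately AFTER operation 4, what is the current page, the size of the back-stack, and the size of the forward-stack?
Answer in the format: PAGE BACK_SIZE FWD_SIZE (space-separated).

After 1 (visit(G)): cur=G back=1 fwd=0
After 2 (visit(B)): cur=B back=2 fwd=0
After 3 (back): cur=G back=1 fwd=1
After 4 (visit(T)): cur=T back=2 fwd=0

T 2 0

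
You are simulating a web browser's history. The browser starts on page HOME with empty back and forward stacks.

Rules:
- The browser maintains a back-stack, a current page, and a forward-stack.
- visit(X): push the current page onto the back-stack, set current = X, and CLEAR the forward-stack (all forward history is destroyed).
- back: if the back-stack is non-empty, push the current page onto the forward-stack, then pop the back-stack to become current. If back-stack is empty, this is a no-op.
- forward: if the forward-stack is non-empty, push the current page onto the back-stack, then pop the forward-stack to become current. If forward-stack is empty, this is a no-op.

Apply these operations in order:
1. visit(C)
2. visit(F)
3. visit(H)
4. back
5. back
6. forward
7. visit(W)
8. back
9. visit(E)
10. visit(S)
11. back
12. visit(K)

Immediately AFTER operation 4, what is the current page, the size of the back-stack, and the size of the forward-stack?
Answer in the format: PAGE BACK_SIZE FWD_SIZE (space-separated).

After 1 (visit(C)): cur=C back=1 fwd=0
After 2 (visit(F)): cur=F back=2 fwd=0
After 3 (visit(H)): cur=H back=3 fwd=0
After 4 (back): cur=F back=2 fwd=1

F 2 1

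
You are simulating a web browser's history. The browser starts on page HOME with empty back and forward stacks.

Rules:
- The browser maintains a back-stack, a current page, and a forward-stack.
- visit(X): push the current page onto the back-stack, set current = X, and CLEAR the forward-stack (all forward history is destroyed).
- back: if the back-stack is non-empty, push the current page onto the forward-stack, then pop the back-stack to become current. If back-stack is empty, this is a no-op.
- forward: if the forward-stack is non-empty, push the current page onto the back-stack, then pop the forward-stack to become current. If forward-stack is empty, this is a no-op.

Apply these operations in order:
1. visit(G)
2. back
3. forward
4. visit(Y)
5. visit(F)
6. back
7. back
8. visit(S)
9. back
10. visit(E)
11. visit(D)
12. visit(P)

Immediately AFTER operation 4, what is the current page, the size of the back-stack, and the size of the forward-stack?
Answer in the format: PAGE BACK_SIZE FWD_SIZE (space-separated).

After 1 (visit(G)): cur=G back=1 fwd=0
After 2 (back): cur=HOME back=0 fwd=1
After 3 (forward): cur=G back=1 fwd=0
After 4 (visit(Y)): cur=Y back=2 fwd=0

Y 2 0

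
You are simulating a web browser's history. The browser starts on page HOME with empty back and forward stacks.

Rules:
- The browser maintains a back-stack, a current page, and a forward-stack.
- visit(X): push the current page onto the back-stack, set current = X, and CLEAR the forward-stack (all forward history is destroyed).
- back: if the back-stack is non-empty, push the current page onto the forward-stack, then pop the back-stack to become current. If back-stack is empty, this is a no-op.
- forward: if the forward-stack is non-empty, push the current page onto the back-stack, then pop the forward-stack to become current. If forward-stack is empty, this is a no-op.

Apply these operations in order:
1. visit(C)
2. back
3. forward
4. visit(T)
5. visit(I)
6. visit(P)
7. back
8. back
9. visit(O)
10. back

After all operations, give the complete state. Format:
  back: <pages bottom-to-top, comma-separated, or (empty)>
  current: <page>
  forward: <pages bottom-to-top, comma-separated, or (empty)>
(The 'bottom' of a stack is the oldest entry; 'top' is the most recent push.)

Answer: back: HOME,C
current: T
forward: O

Derivation:
After 1 (visit(C)): cur=C back=1 fwd=0
After 2 (back): cur=HOME back=0 fwd=1
After 3 (forward): cur=C back=1 fwd=0
After 4 (visit(T)): cur=T back=2 fwd=0
After 5 (visit(I)): cur=I back=3 fwd=0
After 6 (visit(P)): cur=P back=4 fwd=0
After 7 (back): cur=I back=3 fwd=1
After 8 (back): cur=T back=2 fwd=2
After 9 (visit(O)): cur=O back=3 fwd=0
After 10 (back): cur=T back=2 fwd=1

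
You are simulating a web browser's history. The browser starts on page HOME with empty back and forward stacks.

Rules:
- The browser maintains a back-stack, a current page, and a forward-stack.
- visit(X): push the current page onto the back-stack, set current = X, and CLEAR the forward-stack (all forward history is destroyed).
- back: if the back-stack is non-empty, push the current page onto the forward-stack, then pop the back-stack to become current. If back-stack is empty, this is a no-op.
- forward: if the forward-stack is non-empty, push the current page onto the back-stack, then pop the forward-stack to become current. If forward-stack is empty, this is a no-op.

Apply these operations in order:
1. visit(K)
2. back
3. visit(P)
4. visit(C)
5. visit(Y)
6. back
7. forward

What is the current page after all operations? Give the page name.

Answer: Y

Derivation:
After 1 (visit(K)): cur=K back=1 fwd=0
After 2 (back): cur=HOME back=0 fwd=1
After 3 (visit(P)): cur=P back=1 fwd=0
After 4 (visit(C)): cur=C back=2 fwd=0
After 5 (visit(Y)): cur=Y back=3 fwd=0
After 6 (back): cur=C back=2 fwd=1
After 7 (forward): cur=Y back=3 fwd=0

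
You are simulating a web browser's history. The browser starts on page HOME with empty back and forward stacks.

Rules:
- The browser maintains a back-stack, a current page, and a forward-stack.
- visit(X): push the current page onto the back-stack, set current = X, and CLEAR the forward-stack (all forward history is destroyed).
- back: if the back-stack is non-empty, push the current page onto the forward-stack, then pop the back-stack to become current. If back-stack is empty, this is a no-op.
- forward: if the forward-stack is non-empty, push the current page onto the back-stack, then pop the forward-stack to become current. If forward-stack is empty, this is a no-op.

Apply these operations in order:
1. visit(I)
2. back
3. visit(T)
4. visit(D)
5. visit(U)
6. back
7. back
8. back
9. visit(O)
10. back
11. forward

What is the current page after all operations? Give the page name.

Answer: O

Derivation:
After 1 (visit(I)): cur=I back=1 fwd=0
After 2 (back): cur=HOME back=0 fwd=1
After 3 (visit(T)): cur=T back=1 fwd=0
After 4 (visit(D)): cur=D back=2 fwd=0
After 5 (visit(U)): cur=U back=3 fwd=0
After 6 (back): cur=D back=2 fwd=1
After 7 (back): cur=T back=1 fwd=2
After 8 (back): cur=HOME back=0 fwd=3
After 9 (visit(O)): cur=O back=1 fwd=0
After 10 (back): cur=HOME back=0 fwd=1
After 11 (forward): cur=O back=1 fwd=0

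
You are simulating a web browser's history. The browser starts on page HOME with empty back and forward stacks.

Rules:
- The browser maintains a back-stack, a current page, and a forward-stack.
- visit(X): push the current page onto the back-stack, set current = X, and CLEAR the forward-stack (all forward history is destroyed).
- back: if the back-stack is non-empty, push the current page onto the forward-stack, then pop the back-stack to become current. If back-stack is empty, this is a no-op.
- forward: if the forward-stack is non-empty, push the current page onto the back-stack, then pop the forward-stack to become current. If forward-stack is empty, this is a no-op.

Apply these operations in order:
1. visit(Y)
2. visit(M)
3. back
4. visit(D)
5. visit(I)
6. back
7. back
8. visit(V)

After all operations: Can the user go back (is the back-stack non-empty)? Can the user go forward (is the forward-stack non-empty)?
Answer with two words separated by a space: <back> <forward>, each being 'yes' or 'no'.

After 1 (visit(Y)): cur=Y back=1 fwd=0
After 2 (visit(M)): cur=M back=2 fwd=0
After 3 (back): cur=Y back=1 fwd=1
After 4 (visit(D)): cur=D back=2 fwd=0
After 5 (visit(I)): cur=I back=3 fwd=0
After 6 (back): cur=D back=2 fwd=1
After 7 (back): cur=Y back=1 fwd=2
After 8 (visit(V)): cur=V back=2 fwd=0

Answer: yes no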